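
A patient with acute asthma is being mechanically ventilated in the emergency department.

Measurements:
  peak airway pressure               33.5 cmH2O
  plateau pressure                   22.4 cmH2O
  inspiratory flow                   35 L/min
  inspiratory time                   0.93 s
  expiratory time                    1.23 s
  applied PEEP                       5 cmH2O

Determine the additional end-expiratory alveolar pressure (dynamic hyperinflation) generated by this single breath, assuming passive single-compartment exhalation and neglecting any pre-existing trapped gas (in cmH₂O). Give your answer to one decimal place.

2.2

Flow: 35 L/min ÷ 60 = 0.5833 L/s.
Vt = flow × Ti = 0.5833 L/s × 0.93 s × 1000 mL/L = 542.47 mL.
R = (PIP − Pplat)/V̇ = (33.5 − 22.4) / 0.5833 = 11.1/0.5833 = 19.03 cmH2O·s/L.
C = Vt/(Pplat − PEEP) = 542.47 / (22.4 − 5) = 542.47/17.4 = 31.176 mL/cmH2O.
τ = R × C = 19.03 × 0.03118 L/cmH2O = 0.5934 s.
Fraction remaining = e^(−Te/τ) = e^(−1.23/0.5934) = 0.1258; trapped volume = 542.47 × 0.1258 = 68.243 mL.
Additional alveolar pressure from trapping ≈ V_trapped / C = 68.243 / 31.176 = 2.189 cmH2O.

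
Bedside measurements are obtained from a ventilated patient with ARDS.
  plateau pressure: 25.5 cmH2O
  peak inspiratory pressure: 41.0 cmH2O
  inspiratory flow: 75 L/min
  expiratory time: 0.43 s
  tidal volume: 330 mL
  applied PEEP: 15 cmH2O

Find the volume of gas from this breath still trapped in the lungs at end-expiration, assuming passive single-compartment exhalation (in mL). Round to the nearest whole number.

109

Flow: 75 L/min ÷ 60 = 1.25 L/s.
R = (PIP − Pplat)/V̇ = (41.0 − 25.5) / 1.25 = 15.5/1.25 = 12.4 cmH2O·s/L.
C = Vt/(Pplat − PEEP) = 330.0 / (25.5 − 15) = 330.0/10.5 = 31.429 mL/cmH2O.
τ = R × C = 12.4 × 0.03143 L/cmH2O = 0.3897 s.
Fraction remaining = e^(−Te/τ) = e^(−0.43/0.3897) = 0.3317.
Trapped volume = 330.0 × 0.3317 = 109.46 mL.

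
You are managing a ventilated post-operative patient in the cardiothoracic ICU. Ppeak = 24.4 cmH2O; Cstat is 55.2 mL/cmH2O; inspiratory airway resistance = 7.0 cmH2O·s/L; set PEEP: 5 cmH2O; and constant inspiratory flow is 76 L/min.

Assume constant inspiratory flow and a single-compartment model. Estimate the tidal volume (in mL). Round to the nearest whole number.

Flow: 76 L/min ÷ 60 = 1.2667 L/s.
Equation of motion (constant flow): PIP = Vt/C + R·V̇ + PEEP.
Vt/C = PIP − R·V̇ − PEEP = 24.4 − 8.867 − 5 = 10.533 cmH2O.
Vt = C × 10.533 = 55.2 × 10.533 = 581.42 mL.

581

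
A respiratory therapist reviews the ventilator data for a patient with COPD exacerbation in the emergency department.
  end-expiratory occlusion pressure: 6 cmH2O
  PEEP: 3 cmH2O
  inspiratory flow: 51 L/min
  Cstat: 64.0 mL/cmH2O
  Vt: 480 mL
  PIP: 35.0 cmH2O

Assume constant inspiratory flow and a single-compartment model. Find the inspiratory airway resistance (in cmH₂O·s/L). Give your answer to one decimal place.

Flow: 51 L/min ÷ 60 = 0.85 L/s.
Total PEEP = 6 cmH2O (set 3 + intrinsic 3); this is the baseline alveolar pressure.
Equation of motion (constant flow): PIP = Vt/C + R·V̇ + PEEP.
R·V̇ = PIP − Vt/C − PEEP = 35.0 − 480/64.0 − 6 = 35.0 − 7.5 − 6 = 21.5 cmH2O.
R = 21.5 / 0.85 = 25.294 cmH2O·s/L.

25.3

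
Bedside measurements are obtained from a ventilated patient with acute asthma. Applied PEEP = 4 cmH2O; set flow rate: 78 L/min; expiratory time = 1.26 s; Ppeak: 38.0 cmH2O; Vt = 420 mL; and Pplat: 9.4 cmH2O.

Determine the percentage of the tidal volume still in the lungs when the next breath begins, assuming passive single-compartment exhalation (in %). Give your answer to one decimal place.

47.9

Flow: 78 L/min ÷ 60 = 1.3 L/s.
R = (PIP − Pplat)/V̇ = (38.0 − 9.4) / 1.3 = 28.6/1.3 = 22.0 cmH2O·s/L.
C = Vt/(Pplat − PEEP) = 420.0 / (9.4 − 4) = 420.0/5.4 = 77.778 mL/cmH2O.
τ = R × C = 22.0 × 0.07778 L/cmH2O = 1.711 s.
Fraction remaining at end-expiration = e^(−Te/τ) = e^(−1.26/1.711) = 0.4788 → 47.88%.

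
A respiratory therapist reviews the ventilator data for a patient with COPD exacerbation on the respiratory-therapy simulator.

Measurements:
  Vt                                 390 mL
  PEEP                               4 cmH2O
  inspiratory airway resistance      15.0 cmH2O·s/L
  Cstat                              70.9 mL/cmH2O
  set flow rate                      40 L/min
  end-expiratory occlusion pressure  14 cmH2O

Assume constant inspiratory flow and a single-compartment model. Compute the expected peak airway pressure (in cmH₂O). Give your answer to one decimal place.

29.5

Flow: 40 L/min ÷ 60 = 0.6667 L/s.
Total PEEP = 14 cmH2O (set 4 + intrinsic 10); this is the baseline alveolar pressure.
Equation of motion (constant flow): PIP = Vt/C + R·V̇ + PEEP.
PIP = 390/70.9 + 15.0×0.6667 + 14 = 5.501 + 10.001 + 14 = 29.502 cmH2O.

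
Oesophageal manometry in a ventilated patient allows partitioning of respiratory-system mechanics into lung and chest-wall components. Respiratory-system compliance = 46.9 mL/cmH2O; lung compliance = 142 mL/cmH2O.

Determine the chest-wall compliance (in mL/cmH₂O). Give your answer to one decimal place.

1/Ccw = 1/Crs − 1/CL.
1/Ccw = 1/46.9 − 1/142 = 0.01428.
Ccw = 70.028 mL/cmH2O.

70.0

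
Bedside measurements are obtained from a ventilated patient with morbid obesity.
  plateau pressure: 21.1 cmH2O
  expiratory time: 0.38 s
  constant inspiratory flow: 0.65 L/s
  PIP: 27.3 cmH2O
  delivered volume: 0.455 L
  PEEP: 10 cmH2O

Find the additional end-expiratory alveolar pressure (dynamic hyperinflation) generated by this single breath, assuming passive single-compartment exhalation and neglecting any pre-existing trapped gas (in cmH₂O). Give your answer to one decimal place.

4.2

R = (PIP − Pplat)/V̇ = (27.3 − 21.1) / 0.65 = 6.2/0.65 = 9.538 cmH2O·s/L.
C = Vt/(Pplat − PEEP) = 455.0 / (21.1 − 10) = 455.0/11.1 = 40.991 mL/cmH2O.
τ = R × C = 9.538 × 0.04099 L/cmH2O = 0.391 s.
Fraction remaining = e^(−Te/τ) = e^(−0.38/0.391) = 0.3784; trapped volume = 455.0 × 0.3784 = 172.17 mL.
Additional alveolar pressure from trapping ≈ V_trapped / C = 172.17 / 40.991 = 4.2 cmH2O.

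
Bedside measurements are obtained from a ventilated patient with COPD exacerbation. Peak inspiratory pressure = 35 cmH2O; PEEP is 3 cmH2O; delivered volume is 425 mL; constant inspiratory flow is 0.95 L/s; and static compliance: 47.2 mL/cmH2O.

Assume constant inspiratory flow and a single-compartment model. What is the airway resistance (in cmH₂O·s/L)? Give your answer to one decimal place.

24.2

Equation of motion (constant flow): PIP = Vt/C + R·V̇ + PEEP.
R·V̇ = PIP − Vt/C − PEEP = 35 − 425/47.2 − 3 = 35 − 9.004 − 3 = 22.996 cmH2O.
R = 22.996 / 0.95 = 24.206 cmH2O·s/L.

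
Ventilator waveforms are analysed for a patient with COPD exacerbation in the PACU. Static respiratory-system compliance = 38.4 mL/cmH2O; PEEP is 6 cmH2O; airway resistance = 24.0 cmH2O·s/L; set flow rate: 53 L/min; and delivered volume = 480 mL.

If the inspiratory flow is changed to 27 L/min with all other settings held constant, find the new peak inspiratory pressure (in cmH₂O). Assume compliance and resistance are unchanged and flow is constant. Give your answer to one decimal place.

29.3

Flow: 53 L/min ÷ 60 = 0.8833 L/s.
New flow: 27 L/min ÷ 60 = 0.45 L/s.
PIP = Vt/C + R·V̇ + PEEP (constant-flow equation of motion).
Only the resistive term changes: ΔPIP = R × ΔV̇ = 24.0 × (0.45 − 0.8833) = 24.0 × -0.4333 = -10.399 cmH2O.
Original PIP = 480/38.4 + 24.0×0.8833 + 6 = 39.699 cmH2O; new PIP = 39.699 + (-10.399) = 29.3 cmH2O.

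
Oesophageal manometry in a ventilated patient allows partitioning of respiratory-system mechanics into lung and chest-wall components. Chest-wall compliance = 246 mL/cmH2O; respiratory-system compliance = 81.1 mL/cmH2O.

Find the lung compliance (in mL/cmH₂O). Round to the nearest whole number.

121

1/CL = 1/Crs − 1/Ccw.
1/CL = 1/81.1 − 1/246 = 0.008265.
CL = 120.99 mL/cmH2O.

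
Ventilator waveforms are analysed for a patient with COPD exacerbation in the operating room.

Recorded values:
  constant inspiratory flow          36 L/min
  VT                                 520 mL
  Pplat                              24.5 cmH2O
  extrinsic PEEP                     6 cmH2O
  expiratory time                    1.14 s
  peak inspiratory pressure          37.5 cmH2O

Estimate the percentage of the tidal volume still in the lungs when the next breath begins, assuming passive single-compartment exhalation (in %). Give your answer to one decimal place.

Flow: 36 L/min ÷ 60 = 0.6 L/s.
R = (PIP − Pplat)/V̇ = (37.5 − 24.5) / 0.6 = 13.0/0.6 = 21.667 cmH2O·s/L.
C = Vt/(Pplat − PEEP) = 520.0 / (24.5 − 6) = 520.0/18.5 = 28.108 mL/cmH2O.
τ = R × C = 21.667 × 0.02811 L/cmH2O = 0.6091 s.
Fraction remaining at end-expiration = e^(−Te/τ) = e^(−1.14/0.6091) = 0.1539 → 15.39%.

15.4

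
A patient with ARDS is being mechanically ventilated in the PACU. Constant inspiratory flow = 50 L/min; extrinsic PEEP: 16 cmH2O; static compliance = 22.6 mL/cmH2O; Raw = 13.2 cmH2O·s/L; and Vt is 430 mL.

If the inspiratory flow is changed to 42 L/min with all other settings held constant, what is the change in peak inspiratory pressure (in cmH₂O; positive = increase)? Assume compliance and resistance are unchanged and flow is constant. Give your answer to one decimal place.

Flow: 50 L/min ÷ 60 = 0.8333 L/s.
New flow: 42 L/min ÷ 60 = 0.7 L/s.
PIP = Vt/C + R·V̇ + PEEP (constant-flow equation of motion).
Only the resistive term changes: ΔPIP = R × ΔV̇ = 13.2 × (0.7 − 0.8333) = 13.2 × -0.1333 = -1.76 cmH2O.

-1.8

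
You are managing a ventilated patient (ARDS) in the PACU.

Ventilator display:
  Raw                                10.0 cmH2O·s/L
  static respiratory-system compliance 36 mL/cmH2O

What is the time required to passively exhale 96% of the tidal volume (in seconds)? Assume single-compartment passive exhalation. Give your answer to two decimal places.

τ = R × C = 10.0 × 36 mL/cmH2O = 10.0 × 0.036 L/cmH2O = 0.36 s.
Exhaled fraction f = 1 − e^(−t/τ) → t = −τ·ln(1 − f) = −0.36·ln(0.04) = 1.159 s.

1.16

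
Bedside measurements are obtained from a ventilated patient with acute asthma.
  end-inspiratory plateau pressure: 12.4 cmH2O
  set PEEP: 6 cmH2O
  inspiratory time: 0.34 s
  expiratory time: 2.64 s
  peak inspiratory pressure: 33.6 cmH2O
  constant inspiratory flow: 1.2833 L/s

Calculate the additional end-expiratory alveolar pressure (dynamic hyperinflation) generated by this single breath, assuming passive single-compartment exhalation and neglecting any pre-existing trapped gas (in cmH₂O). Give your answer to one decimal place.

0.6

Vt = flow × Ti = 1.2833 L/s × 0.34 s × 1000 mL/L = 436.32 mL.
R = (PIP − Pplat)/V̇ = (33.6 − 12.4) / 1.2833 = 21.2/1.2833 = 16.52 cmH2O·s/L.
C = Vt/(Pplat − PEEP) = 436.32 / (12.4 − 6) = 436.32/6.4 = 68.175 mL/cmH2O.
τ = R × C = 16.52 × 0.06818 L/cmH2O = 1.126 s.
Fraction remaining = e^(−Te/τ) = e^(−2.64/1.126) = 0.09589; trapped volume = 436.32 × 0.09589 = 41.839 mL.
Additional alveolar pressure from trapping ≈ V_trapped / C = 41.839 / 68.175 = 0.6137 cmH2O.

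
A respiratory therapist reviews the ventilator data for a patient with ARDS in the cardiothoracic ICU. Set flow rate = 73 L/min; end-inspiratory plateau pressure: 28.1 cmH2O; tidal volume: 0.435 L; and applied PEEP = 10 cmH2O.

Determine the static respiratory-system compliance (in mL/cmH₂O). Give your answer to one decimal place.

24.0

Cstat = Vt / (Pplat − PEEP) = 435 / (28.1 − 10) = 435 / 18.1 = 24.033 mL/cmH2O.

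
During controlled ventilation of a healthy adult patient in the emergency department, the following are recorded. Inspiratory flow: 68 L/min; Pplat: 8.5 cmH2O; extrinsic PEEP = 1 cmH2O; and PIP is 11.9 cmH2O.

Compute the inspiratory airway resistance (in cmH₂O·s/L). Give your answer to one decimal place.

3.0

Flow: 68 L/min ÷ 60 = 1.1333 L/s.
Raw = (PIP − Pplat) / flow = (11.9 − 8.5) / 1.1333 = 3.4 / 1.1333 = 3.0 cmH2O·s/L.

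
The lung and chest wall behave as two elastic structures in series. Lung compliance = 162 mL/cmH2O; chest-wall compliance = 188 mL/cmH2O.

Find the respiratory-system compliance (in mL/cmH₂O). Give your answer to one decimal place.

Lung and chest wall are elastances in series: 1/Crs = 1/CL + 1/Ccw.
1/Crs = 1/162 + 1/188 = 0.01149.
Crs = 87.032 mL/cmH2O.

87.0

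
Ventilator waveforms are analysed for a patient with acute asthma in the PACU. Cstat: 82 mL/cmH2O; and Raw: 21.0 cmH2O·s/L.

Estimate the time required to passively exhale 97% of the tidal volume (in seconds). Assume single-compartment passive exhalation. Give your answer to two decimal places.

6.04

τ = R × C = 21.0 × 82 mL/cmH2O = 21.0 × 0.082 L/cmH2O = 1.722 s.
Exhaled fraction f = 1 − e^(−t/τ) → t = −τ·ln(1 − f) = −1.722·ln(0.03) = 6.038 s.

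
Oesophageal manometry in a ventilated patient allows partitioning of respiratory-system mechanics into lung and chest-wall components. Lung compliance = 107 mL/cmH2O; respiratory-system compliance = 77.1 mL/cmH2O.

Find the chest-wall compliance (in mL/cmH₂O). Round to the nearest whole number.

276

1/Ccw = 1/Crs − 1/CL.
1/Ccw = 1/77.1 − 1/107 = 0.003624.
Ccw = 275.94 mL/cmH2O.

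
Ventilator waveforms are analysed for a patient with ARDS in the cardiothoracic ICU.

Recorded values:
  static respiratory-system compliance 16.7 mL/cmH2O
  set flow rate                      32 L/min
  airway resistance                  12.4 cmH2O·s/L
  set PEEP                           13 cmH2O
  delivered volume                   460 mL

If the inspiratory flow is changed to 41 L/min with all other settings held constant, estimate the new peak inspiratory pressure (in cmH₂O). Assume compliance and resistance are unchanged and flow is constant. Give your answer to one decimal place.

49.0

Flow: 32 L/min ÷ 60 = 0.5333 L/s.
New flow: 41 L/min ÷ 60 = 0.6833 L/s.
PIP = Vt/C + R·V̇ + PEEP (constant-flow equation of motion).
Only the resistive term changes: ΔPIP = R × ΔV̇ = 12.4 × (0.6833 − 0.5333) = 12.4 × 0.15 = 1.86 cmH2O.
Original PIP = 460/16.7 + 12.4×0.5333 + 13 = 47.158 cmH2O; new PIP = 47.158 + (1.86) = 49.018 cmH2O.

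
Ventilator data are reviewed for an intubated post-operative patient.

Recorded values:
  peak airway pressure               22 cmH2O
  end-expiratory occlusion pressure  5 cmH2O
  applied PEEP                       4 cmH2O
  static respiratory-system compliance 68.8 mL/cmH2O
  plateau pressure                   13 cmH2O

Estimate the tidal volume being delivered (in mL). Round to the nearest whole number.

550

End-expiratory occlusion gives total PEEP = 5 cmH2O (intrinsic PEEP = 5 − 4 = 1). Use total PEEP for the elastic gradient.
Vt = Cstat × (Pplat − PEEPtotal) = 68.8 × (13 − 5) = 68.8 × 8.0 = 550.4 mL.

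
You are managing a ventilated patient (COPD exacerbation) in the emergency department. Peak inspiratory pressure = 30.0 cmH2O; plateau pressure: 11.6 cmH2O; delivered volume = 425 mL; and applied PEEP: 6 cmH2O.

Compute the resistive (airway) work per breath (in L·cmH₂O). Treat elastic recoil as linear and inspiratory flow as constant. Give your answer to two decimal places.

With constant inspiratory flow the resistive pressure is constant at PIP − Pplat = 30.0 − 11.6 = 18.4 cmH2O, so resistive work = 18.4 × 0.425 = 7.82 L·cmH2O.

7.82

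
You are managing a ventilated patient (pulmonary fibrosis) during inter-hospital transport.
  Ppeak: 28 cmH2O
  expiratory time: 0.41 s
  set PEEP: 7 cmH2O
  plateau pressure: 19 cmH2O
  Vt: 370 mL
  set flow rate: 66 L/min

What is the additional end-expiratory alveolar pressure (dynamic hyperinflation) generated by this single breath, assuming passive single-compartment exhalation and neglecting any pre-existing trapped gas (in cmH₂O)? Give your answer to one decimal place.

2.4

Flow: 66 L/min ÷ 60 = 1.1 L/s.
R = (PIP − Pplat)/V̇ = (28 − 19) / 1.1 = 9.0/1.1 = 8.182 cmH2O·s/L.
C = Vt/(Pplat − PEEP) = 370.0 / (19 − 7) = 370.0/12.0 = 30.833 mL/cmH2O.
τ = R × C = 8.182 × 0.03083 L/cmH2O = 0.2523 s.
Fraction remaining = e^(−Te/τ) = e^(−0.41/0.2523) = 0.1969; trapped volume = 370.0 × 0.1969 = 72.853 mL.
Additional alveolar pressure from trapping ≈ V_trapped / C = 72.853 / 30.833 = 2.363 cmH2O.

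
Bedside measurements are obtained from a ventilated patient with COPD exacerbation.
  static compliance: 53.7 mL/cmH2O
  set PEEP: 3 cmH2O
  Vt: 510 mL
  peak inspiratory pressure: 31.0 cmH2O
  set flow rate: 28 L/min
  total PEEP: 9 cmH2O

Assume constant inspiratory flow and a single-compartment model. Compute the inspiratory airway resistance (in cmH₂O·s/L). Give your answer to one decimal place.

Flow: 28 L/min ÷ 60 = 0.4667 L/s.
Total PEEP = 9 cmH2O (set 3 + intrinsic 6); this is the baseline alveolar pressure.
Equation of motion (constant flow): PIP = Vt/C + R·V̇ + PEEP.
R·V̇ = PIP − Vt/C − PEEP = 31.0 − 510/53.7 − 9 = 31.0 − 9.497 − 9 = 12.503 cmH2O.
R = 12.503 / 0.4667 = 26.79 cmH2O·s/L.

26.8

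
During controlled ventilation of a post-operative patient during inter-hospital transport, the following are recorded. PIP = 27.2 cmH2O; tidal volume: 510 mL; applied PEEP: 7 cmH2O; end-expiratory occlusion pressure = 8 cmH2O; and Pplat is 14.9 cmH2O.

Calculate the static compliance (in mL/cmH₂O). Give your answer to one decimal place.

73.9

End-expiratory occlusion gives total PEEP = 8 cmH2O (intrinsic PEEP = 8 − 7 = 1). Use total PEEP for the elastic gradient.
Cstat = Vt / (Pplat − PEEPtotal) = 510 / (14.9 − 8) = 510 / 6.9 = 73.913 mL/cmH2O.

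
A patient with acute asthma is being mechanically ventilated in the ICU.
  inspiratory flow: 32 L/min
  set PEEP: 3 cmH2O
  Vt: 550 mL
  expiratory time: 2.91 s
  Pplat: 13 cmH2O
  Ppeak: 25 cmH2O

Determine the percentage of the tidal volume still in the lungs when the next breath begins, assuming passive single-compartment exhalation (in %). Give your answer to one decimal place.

Flow: 32 L/min ÷ 60 = 0.5333 L/s.
R = (PIP − Pplat)/V̇ = (25 − 13) / 0.5333 = 12.0/0.5333 = 22.501 cmH2O·s/L.
C = Vt/(Pplat − PEEP) = 550.0 / (13 − 3) = 550.0/10.0 = 55.0 mL/cmH2O.
τ = R × C = 22.501 × 0.055 L/cmH2O = 1.238 s.
Fraction remaining at end-expiration = e^(−Te/τ) = e^(−2.91/1.238) = 0.09532 → 9.532%.

9.5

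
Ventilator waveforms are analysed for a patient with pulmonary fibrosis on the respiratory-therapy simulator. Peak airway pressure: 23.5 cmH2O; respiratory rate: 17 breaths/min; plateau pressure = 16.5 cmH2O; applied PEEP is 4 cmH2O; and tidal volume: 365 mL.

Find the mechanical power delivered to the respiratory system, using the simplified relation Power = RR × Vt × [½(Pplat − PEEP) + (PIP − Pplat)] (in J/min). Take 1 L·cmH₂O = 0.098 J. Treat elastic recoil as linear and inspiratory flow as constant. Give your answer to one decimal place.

8.1

Per-breath work = Vt × [½(Pplat−PEEP) + (PIP−Pplat)] = 0.365 × [0.5×12.5 + 7.0] = 0.365 × 13.25 = 4.836 L·cmH2O.
Power = 17 × 4.836 = 82.212 L·cmH2O/min.
× 0.098 J/(L·cmH2O) → 8.057 J/min.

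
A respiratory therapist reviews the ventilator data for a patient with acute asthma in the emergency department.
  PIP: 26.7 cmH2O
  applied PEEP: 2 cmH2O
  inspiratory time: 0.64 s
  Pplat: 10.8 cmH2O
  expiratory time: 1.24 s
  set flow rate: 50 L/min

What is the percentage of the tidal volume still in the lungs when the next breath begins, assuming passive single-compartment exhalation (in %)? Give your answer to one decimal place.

Flow: 50 L/min ÷ 60 = 0.8333 L/s.
Vt = flow × Ti = 0.8333 L/s × 0.64 s × 1000 mL/L = 533.31 mL.
R = (PIP − Pplat)/V̇ = (26.7 − 10.8) / 0.8333 = 15.9/0.8333 = 19.081 cmH2O·s/L.
C = Vt/(Pplat − PEEP) = 533.31 / (10.8 − 2) = 533.31/8.8 = 60.603 mL/cmH2O.
τ = R × C = 19.081 × 0.0606 L/cmH2O = 1.156 s.
Fraction remaining at end-expiration = e^(−Te/τ) = e^(−1.24/1.156) = 0.3421 → 34.21%.

34.2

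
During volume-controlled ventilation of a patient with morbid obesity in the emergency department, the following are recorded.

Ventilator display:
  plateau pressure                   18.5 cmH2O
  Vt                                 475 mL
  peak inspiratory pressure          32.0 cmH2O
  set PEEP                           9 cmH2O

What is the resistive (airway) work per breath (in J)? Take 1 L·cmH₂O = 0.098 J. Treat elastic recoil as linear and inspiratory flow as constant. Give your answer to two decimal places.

With constant inspiratory flow the resistive pressure is constant at PIP − Pplat = 32.0 − 18.5 = 13.5 cmH2O, so resistive work = 13.5 × 0.475 = 6.413 L·cmH2O.
× 0.098 J/(L·cmH2O) → 0.6285 J.

0.63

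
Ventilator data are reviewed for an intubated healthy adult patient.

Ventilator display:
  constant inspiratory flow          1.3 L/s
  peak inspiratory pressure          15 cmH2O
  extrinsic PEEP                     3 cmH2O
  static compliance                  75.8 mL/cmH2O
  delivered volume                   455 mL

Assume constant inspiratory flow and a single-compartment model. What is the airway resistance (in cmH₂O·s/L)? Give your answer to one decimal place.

Equation of motion (constant flow): PIP = Vt/C + R·V̇ + PEEP.
R·V̇ = PIP − Vt/C − PEEP = 15 − 455/75.8 − 3 = 15 − 6.003 − 3 = 5.997 cmH2O.
R = 5.997 / 1.3 = 4.613 cmH2O·s/L.

4.6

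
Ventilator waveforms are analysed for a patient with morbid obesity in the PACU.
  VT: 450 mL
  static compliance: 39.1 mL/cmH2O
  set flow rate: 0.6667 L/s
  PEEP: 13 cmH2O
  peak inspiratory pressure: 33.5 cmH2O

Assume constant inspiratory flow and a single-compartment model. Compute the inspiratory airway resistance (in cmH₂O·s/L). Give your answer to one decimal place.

Equation of motion (constant flow): PIP = Vt/C + R·V̇ + PEEP.
R·V̇ = PIP − Vt/C − PEEP = 33.5 − 450/39.1 − 13 = 33.5 − 11.509 − 13 = 8.991 cmH2O.
R = 8.991 / 0.6667 = 13.486 cmH2O·s/L.

13.5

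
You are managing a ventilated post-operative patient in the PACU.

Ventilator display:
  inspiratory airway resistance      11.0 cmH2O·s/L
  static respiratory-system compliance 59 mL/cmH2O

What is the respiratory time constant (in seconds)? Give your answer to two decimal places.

τ = R × C = 11.0 × 59 mL/cmH2O = 11.0 × 0.059 L/cmH2O = 0.649 s.

0.65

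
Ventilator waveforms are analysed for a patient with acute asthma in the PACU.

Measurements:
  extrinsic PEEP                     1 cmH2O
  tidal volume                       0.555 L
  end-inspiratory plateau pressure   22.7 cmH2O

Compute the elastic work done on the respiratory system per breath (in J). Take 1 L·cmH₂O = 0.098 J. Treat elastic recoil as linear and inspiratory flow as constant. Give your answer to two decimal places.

Elastic work ≈ ½ × (Pplat − PEEP) × Vt = 0.5 × (22.7 − 1) × 0.555 L = 0.5 × 21.7 × 0.555 = 6.022 L·cmH2O.
× 0.098 J/(L·cmH2O) → 0.5902 J.

0.59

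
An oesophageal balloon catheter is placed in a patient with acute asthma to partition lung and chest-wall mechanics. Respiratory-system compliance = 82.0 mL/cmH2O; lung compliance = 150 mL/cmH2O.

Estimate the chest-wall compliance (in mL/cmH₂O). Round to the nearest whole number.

181

1/Ccw = 1/Crs − 1/CL.
1/Ccw = 1/82.0 − 1/150 = 0.005528.
Ccw = 180.9 mL/cmH2O.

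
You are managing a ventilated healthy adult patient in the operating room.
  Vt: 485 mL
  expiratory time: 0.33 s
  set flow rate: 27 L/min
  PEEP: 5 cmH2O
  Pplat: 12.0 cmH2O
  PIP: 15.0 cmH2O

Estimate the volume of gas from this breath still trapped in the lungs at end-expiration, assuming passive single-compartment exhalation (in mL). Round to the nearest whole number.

Flow: 27 L/min ÷ 60 = 0.45 L/s.
R = (PIP − Pplat)/V̇ = (15.0 − 12.0) / 0.45 = 3.0/0.45 = 6.667 cmH2O·s/L.
C = Vt/(Pplat − PEEP) = 485.0 / (12.0 − 5) = 485.0/7.0 = 69.286 mL/cmH2O.
τ = R × C = 6.667 × 0.06929 L/cmH2O = 0.462 s.
Fraction remaining = e^(−Te/τ) = e^(−0.33/0.462) = 0.4895.
Trapped volume = 485.0 × 0.4895 = 237.41 mL.

237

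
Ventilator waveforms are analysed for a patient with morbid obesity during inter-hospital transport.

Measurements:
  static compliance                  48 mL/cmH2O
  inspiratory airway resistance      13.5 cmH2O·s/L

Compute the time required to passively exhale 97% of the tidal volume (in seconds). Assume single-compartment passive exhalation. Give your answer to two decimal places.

τ = R × C = 13.5 × 48 mL/cmH2O = 13.5 × 0.048 L/cmH2O = 0.648 s.
Exhaled fraction f = 1 − e^(−t/τ) → t = −τ·ln(1 − f) = −0.648·ln(0.03) = 2.272 s.

2.27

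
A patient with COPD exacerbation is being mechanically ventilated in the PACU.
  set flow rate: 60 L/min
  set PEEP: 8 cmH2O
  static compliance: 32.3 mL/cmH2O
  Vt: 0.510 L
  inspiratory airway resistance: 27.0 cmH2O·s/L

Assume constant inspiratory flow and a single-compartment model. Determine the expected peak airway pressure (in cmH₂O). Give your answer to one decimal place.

Flow: 60 L/min ÷ 60 = 1 L/s.
Equation of motion (constant flow): PIP = Vt/C + R·V̇ + PEEP.
PIP = 510/32.3 + 27.0×1 + 8 = 15.789 + 27.0 + 8 = 50.789 cmH2O.

50.8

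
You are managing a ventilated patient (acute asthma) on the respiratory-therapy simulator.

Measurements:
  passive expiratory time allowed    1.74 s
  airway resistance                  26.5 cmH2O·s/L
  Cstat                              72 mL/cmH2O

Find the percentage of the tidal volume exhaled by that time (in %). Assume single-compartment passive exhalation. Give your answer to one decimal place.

τ = R × C = 26.5 × 72 mL/cmH2O = 26.5 × 0.072 L/cmH2O = 1.908 s.
Passive exhalation: V(t)/V₀ = e^(−t/τ) = e^(−1.74/1.908) = 0.4017.
Fraction exhaled = 1 − 0.4017 = 0.5983 → 59.83%.

59.8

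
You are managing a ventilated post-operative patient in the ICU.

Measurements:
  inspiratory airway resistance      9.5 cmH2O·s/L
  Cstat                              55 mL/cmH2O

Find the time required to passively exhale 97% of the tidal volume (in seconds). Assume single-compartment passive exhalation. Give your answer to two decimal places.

τ = R × C = 9.5 × 55 mL/cmH2O = 9.5 × 0.055 L/cmH2O = 0.5225 s.
Exhaled fraction f = 1 − e^(−t/τ) → t = −τ·ln(1 − f) = −0.5225·ln(0.03) = 1.832 s.

1.83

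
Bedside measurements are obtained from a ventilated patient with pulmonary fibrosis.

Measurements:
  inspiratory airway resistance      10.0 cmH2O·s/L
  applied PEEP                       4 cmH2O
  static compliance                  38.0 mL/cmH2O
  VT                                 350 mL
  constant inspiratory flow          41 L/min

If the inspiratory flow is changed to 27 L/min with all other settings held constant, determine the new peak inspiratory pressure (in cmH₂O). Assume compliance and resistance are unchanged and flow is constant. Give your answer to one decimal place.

Flow: 41 L/min ÷ 60 = 0.6833 L/s.
New flow: 27 L/min ÷ 60 = 0.45 L/s.
PIP = Vt/C + R·V̇ + PEEP (constant-flow equation of motion).
Only the resistive term changes: ΔPIP = R × ΔV̇ = 10.0 × (0.45 − 0.6833) = 10.0 × -0.2333 = -2.333 cmH2O.
Original PIP = 350/38.0 + 10.0×0.6833 + 4 = 20.044 cmH2O; new PIP = 20.044 + (-2.333) = 17.711 cmH2O.

17.7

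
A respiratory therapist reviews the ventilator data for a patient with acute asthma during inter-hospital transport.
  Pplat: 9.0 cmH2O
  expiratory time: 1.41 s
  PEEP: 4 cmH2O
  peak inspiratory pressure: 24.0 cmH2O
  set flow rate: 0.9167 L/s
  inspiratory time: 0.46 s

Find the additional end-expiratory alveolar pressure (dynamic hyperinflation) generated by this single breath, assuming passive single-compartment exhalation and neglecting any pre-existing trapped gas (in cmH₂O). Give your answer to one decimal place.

1.8

Vt = flow × Ti = 0.9167 L/s × 0.46 s × 1000 mL/L = 421.68 mL.
R = (PIP − Pplat)/V̇ = (24.0 − 9.0) / 0.9167 = 15.0/0.9167 = 16.363 cmH2O·s/L.
C = Vt/(Pplat − PEEP) = 421.68 / (9.0 − 4) = 421.68/5.0 = 84.336 mL/cmH2O.
τ = R × C = 16.363 × 0.08434 L/cmH2O = 1.38 s.
Fraction remaining = e^(−Te/τ) = e^(−1.41/1.38) = 0.36; trapped volume = 421.68 × 0.36 = 151.8 mL.
Additional alveolar pressure from trapping ≈ V_trapped / C = 151.8 / 84.336 = 1.8 cmH2O.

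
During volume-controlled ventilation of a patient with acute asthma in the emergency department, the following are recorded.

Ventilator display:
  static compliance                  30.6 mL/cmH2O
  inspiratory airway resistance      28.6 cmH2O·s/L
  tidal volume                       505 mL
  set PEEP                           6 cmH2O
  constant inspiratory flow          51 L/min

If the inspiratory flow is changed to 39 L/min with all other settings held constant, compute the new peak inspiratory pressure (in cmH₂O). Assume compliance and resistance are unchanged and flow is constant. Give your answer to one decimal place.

Flow: 51 L/min ÷ 60 = 0.85 L/s.
New flow: 39 L/min ÷ 60 = 0.65 L/s.
PIP = Vt/C + R·V̇ + PEEP (constant-flow equation of motion).
Only the resistive term changes: ΔPIP = R × ΔV̇ = 28.6 × (0.65 − 0.85) = 28.6 × -0.2 = -5.72 cmH2O.
Original PIP = 505/30.6 + 28.6×0.85 + 6 = 46.813 cmH2O; new PIP = 46.813 + (-5.72) = 41.093 cmH2O.

41.1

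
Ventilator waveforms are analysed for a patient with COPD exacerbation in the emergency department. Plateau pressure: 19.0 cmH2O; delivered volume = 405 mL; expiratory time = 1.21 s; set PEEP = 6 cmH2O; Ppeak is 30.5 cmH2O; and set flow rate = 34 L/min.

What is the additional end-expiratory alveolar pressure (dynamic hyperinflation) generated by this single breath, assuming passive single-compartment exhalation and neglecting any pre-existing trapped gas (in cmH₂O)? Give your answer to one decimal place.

1.9

Flow: 34 L/min ÷ 60 = 0.5667 L/s.
R = (PIP − Pplat)/V̇ = (30.5 − 19.0) / 0.5667 = 11.5/0.5667 = 20.293 cmH2O·s/L.
C = Vt/(Pplat − PEEP) = 405.0 / (19.0 − 6) = 405.0/13.0 = 31.154 mL/cmH2O.
τ = R × C = 20.293 × 0.03115 L/cmH2O = 0.6321 s.
Fraction remaining = e^(−Te/τ) = e^(−1.21/0.6321) = 0.1475; trapped volume = 405.0 × 0.1475 = 59.738 mL.
Additional alveolar pressure from trapping ≈ V_trapped / C = 59.738 / 31.154 = 1.918 cmH2O.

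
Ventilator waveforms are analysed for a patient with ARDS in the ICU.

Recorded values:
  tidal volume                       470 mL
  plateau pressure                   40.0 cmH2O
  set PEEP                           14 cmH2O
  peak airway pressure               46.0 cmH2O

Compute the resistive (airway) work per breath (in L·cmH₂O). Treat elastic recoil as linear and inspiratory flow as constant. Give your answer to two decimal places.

2.82

With constant inspiratory flow the resistive pressure is constant at PIP − Pplat = 46.0 − 40.0 = 6.0 cmH2O, so resistive work = 6.0 × 0.470 = 2.82 L·cmH2O.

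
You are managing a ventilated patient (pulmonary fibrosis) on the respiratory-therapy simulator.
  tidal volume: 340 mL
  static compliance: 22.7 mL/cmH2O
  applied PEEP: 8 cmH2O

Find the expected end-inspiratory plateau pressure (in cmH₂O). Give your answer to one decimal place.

23.0

Pplat = PEEP + Vt / Cstat = 8 + 340 / 22.7 = 8 + 14.978 = 22.978 cmH2O.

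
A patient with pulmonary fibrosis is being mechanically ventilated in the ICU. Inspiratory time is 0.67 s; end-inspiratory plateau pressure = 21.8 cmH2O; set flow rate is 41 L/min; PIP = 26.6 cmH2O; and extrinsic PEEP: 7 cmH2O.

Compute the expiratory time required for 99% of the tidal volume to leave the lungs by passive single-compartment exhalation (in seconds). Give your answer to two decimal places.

1.00

Flow: 41 L/min ÷ 60 = 0.6833 L/s.
Vt = flow × Ti = 0.6833 L/s × 0.67 s × 1000 mL/L = 457.81 mL.
R = (PIP − Pplat)/V̇ = (26.6 − 21.8) / 0.6833 = 4.8/0.6833 = 7.025 cmH2O·s/L.
C = Vt/(Pplat − PEEP) = 457.81 / (21.8 − 7) = 457.81/14.8 = 30.933 mL/cmH2O.
τ = R × C = 7.025 × 0.03093 L/cmH2O = 0.2173 s.
t = −τ·ln(1 − 0.99) = −0.2173·ln(0.01) = 1.001 s.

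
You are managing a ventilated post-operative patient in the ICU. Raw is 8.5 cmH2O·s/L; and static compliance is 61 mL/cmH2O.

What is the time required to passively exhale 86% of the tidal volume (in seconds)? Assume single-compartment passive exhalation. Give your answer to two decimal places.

τ = R × C = 8.5 × 61 mL/cmH2O = 8.5 × 0.061 L/cmH2O = 0.5185 s.
Exhaled fraction f = 1 − e^(−t/τ) → t = −τ·ln(1 − f) = −0.5185·ln(0.14) = 1.019 s.

1.02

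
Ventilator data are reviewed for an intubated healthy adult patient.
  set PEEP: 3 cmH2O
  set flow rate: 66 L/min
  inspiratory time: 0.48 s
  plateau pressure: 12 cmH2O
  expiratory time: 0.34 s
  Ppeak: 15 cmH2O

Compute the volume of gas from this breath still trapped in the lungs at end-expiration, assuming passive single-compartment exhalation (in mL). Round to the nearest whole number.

63

Flow: 66 L/min ÷ 60 = 1.1 L/s.
Vt = flow × Ti = 1.1 L/s × 0.48 s × 1000 mL/L = 528.0 mL.
R = (PIP − Pplat)/V̇ = (15 − 12) / 1.1 = 3.0/1.1 = 2.727 cmH2O·s/L.
C = Vt/(Pplat − PEEP) = 528.0 / (12 − 3) = 528.0/9.0 = 58.667 mL/cmH2O.
τ = R × C = 2.727 × 0.05867 L/cmH2O = 0.16 s.
Fraction remaining = e^(−Te/τ) = e^(−0.34/0.16) = 0.1194.
Trapped volume = 528.0 × 0.1194 = 63.043 mL.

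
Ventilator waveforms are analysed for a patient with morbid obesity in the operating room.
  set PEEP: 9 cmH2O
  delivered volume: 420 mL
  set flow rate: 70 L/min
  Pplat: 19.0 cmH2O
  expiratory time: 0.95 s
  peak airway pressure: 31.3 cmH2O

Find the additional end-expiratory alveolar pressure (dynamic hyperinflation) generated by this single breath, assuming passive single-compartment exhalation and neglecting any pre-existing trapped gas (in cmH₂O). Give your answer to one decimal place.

Flow: 70 L/min ÷ 60 = 1.1667 L/s.
R = (PIP − Pplat)/V̇ = (31.3 − 19.0) / 1.1667 = 12.3/1.1667 = 10.543 cmH2O·s/L.
C = Vt/(Pplat − PEEP) = 420.0 / (19.0 − 9) = 420.0/10.0 = 42.0 mL/cmH2O.
τ = R × C = 10.543 × 0.042 L/cmH2O = 0.4428 s.
Fraction remaining = e^(−Te/τ) = e^(−0.95/0.4428) = 0.117; trapped volume = 420.0 × 0.117 = 49.14 mL.
Additional alveolar pressure from trapping ≈ V_trapped / C = 49.14 / 42.0 = 1.17 cmH2O.

1.2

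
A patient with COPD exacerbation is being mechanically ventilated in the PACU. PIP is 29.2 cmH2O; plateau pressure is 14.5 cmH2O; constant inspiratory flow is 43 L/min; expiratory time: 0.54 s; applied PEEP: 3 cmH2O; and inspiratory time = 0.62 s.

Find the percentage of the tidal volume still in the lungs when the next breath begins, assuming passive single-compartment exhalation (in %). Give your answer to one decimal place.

50.6

Flow: 43 L/min ÷ 60 = 0.7167 L/s.
Vt = flow × Ti = 0.7167 L/s × 0.62 s × 1000 mL/L = 444.35 mL.
R = (PIP − Pplat)/V̇ = (29.2 − 14.5) / 0.7167 = 14.7/0.7167 = 20.511 cmH2O·s/L.
C = Vt/(Pplat − PEEP) = 444.35 / (14.5 − 3) = 444.35/11.5 = 38.639 mL/cmH2O.
τ = R × C = 20.511 × 0.03864 L/cmH2O = 0.7925 s.
Fraction remaining at end-expiration = e^(−Te/τ) = e^(−0.54/0.7925) = 0.5059 → 50.59%.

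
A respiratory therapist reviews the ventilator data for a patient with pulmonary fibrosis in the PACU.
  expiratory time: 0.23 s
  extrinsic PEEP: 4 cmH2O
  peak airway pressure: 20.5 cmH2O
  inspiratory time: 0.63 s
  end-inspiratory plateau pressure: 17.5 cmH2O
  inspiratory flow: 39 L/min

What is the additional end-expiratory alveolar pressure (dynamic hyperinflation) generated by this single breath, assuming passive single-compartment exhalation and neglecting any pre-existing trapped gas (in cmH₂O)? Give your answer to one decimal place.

2.6

Flow: 39 L/min ÷ 60 = 0.65 L/s.
Vt = flow × Ti = 0.65 L/s × 0.63 s × 1000 mL/L = 409.5 mL.
R = (PIP − Pplat)/V̇ = (20.5 − 17.5) / 0.65 = 3.0/0.65 = 4.615 cmH2O·s/L.
C = Vt/(Pplat − PEEP) = 409.5 / (17.5 − 4) = 409.5/13.5 = 30.333 mL/cmH2O.
τ = R × C = 4.615 × 0.03033 L/cmH2O = 0.14 s.
Fraction remaining = e^(−Te/τ) = e^(−0.23/0.14) = 0.1934; trapped volume = 409.5 × 0.1934 = 79.197 mL.
Additional alveolar pressure from trapping ≈ V_trapped / C = 79.197 / 30.333 = 2.611 cmH2O.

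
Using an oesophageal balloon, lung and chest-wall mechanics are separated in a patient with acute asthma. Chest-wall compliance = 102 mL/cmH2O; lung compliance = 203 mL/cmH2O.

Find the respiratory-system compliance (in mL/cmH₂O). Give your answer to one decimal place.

67.9

Lung and chest wall are elastances in series: 1/Crs = 1/CL + 1/Ccw.
1/Crs = 1/203 + 1/102 = 0.01473.
Crs = 67.889 mL/cmH2O.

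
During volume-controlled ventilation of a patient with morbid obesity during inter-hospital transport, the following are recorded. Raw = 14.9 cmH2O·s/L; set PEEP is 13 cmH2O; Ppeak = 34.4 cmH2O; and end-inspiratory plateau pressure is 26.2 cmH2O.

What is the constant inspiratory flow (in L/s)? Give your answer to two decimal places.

0.55

flow = (PIP − Pplat) / Raw = 8.2 / 14.9 = 0.5503 L/s.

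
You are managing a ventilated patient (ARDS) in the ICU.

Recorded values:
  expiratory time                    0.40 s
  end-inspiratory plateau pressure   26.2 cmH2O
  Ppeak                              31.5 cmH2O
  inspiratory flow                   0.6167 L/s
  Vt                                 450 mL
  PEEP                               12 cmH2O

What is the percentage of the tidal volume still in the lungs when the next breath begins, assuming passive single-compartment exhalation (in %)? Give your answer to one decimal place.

R = (PIP − Pplat)/V̇ = (31.5 − 26.2) / 0.6167 = 5.3/0.6167 = 8.594 cmH2O·s/L.
C = Vt/(Pplat − PEEP) = 450.0 / (26.2 − 12) = 450.0/14.2 = 31.69 mL/cmH2O.
τ = R × C = 8.594 × 0.03169 L/cmH2O = 0.2723 s.
Fraction remaining at end-expiration = e^(−Te/τ) = e^(−0.40/0.2723) = 0.2302 → 23.02%.

23.0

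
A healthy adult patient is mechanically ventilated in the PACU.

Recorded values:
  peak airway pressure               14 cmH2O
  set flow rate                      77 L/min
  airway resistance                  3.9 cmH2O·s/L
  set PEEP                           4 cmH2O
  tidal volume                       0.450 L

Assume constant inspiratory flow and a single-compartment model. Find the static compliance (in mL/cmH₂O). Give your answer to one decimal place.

90.1

Flow: 77 L/min ÷ 60 = 1.2833 L/s.
Equation of motion (constant flow): PIP = Vt/C + R·V̇ + PEEP.
Vt/C = PIP − R·V̇ − PEEP = 14 − 3.9×1.2833 − 4 = 14 − 5.005 − 4 = 4.995 cmH2O.
C = Vt / 4.995 = 450 / 4.995 = 90.09 mL/cmH2O.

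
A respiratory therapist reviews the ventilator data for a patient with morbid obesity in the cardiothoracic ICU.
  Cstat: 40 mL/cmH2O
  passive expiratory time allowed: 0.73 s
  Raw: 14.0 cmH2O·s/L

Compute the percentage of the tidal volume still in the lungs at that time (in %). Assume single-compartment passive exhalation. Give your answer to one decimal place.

27.2

τ = R × C = 14.0 × 40 mL/cmH2O = 14.0 × 0.040 L/cmH2O = 0.56 s.
Passive exhalation: V(t)/V₀ = e^(−t/τ) = e^(−0.73/0.56) = 0.2716.
Fraction remaining = 0.2716 → 27.16%.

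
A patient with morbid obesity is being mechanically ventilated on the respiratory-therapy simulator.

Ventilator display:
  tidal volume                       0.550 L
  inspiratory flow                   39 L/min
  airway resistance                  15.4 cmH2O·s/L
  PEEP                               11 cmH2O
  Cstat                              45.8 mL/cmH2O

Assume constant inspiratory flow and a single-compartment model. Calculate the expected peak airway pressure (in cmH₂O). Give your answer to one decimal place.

33.0

Flow: 39 L/min ÷ 60 = 0.65 L/s.
Equation of motion (constant flow): PIP = Vt/C + R·V̇ + PEEP.
PIP = 550/45.8 + 15.4×0.65 + 11 = 12.009 + 10.01 + 11 = 33.019 cmH2O.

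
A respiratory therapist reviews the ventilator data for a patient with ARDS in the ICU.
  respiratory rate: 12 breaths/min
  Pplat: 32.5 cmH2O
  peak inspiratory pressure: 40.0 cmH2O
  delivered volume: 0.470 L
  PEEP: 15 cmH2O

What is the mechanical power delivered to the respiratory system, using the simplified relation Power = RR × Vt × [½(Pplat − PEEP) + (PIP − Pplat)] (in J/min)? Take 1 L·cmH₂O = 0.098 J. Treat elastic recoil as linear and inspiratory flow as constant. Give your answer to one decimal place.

Per-breath work = Vt × [½(Pplat−PEEP) + (PIP−Pplat)] = 0.470 × [0.5×17.5 + 7.5] = 0.470 × 16.25 = 7.638 L·cmH2O.
Power = 12 × 7.638 = 91.656 L·cmH2O/min.
× 0.098 J/(L·cmH2O) → 8.982 J/min.

9.0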